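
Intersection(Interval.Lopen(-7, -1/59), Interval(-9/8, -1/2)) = Interval(-9/8, -1/2)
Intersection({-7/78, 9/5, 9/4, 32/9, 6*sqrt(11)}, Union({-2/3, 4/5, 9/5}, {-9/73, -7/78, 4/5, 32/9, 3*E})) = {-7/78, 9/5, 32/9}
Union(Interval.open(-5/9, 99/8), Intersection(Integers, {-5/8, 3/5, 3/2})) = Interval.open(-5/9, 99/8)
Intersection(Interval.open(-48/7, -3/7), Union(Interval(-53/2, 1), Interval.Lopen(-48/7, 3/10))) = Interval.open(-48/7, -3/7)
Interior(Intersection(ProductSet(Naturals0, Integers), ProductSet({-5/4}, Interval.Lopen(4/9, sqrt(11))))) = EmptySet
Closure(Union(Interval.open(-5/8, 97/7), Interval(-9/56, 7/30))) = Interval(-5/8, 97/7)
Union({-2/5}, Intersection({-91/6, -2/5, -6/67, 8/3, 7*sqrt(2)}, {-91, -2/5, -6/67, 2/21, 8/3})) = {-2/5, -6/67, 8/3}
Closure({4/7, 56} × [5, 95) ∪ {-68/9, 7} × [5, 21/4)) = ({-68/9, 7} × [5, 21/4]) ∪ ({4/7, 56} × [5, 95])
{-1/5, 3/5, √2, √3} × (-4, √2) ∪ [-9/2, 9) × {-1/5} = ([-9/2, 9) × {-1/5}) ∪ ({-1/5, 3/5, √2, √3} × (-4, √2))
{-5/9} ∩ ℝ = {-5/9}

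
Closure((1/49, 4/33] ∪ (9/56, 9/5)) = [1/49, 4/33] ∪ [9/56, 9/5]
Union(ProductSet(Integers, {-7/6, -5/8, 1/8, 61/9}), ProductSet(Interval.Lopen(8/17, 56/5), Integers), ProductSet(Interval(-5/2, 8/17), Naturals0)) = Union(ProductSet(Integers, {-7/6, -5/8, 1/8, 61/9}), ProductSet(Interval(-5/2, 8/17), Naturals0), ProductSet(Interval.Lopen(8/17, 56/5), Integers))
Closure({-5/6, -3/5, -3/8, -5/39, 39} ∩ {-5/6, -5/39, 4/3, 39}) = {-5/6, -5/39, 39}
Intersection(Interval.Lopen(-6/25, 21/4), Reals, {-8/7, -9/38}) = {-9/38}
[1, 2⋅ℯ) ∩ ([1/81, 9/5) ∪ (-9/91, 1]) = [1, 9/5)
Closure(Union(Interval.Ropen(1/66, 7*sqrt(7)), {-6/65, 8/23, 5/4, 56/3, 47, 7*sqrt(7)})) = Union({-6/65, 56/3, 47}, Interval(1/66, 7*sqrt(7)))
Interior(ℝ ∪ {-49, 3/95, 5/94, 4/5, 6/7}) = ℝ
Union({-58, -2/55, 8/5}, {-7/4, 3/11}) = {-58, -7/4, -2/55, 3/11, 8/5}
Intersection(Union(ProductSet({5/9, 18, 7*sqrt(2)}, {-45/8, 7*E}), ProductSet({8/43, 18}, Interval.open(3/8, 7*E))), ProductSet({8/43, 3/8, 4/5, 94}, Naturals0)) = ProductSet({8/43}, Range(1, 20, 1))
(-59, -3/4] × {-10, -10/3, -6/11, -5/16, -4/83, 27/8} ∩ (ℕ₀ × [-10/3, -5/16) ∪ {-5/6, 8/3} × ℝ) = {-5/6} × {-10, -10/3, -6/11, -5/16, -4/83, 27/8}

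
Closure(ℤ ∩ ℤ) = ℤ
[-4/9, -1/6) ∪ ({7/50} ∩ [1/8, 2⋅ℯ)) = [-4/9, -1/6) ∪ {7/50}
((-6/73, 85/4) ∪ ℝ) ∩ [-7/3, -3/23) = [-7/3, -3/23)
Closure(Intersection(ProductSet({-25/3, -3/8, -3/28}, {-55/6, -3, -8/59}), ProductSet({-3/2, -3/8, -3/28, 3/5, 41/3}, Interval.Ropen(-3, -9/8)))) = ProductSet({-3/8, -3/28}, {-3})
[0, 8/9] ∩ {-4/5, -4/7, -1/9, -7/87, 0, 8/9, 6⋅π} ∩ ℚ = {0, 8/9}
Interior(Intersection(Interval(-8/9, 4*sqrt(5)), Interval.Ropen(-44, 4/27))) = Interval.open(-8/9, 4/27)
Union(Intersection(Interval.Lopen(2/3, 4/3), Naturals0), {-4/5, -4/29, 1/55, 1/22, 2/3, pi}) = Union({-4/5, -4/29, 1/55, 1/22, 2/3, pi}, Range(1, 2, 1))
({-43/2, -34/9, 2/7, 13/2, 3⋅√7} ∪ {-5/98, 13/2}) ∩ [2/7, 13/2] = {2/7, 13/2}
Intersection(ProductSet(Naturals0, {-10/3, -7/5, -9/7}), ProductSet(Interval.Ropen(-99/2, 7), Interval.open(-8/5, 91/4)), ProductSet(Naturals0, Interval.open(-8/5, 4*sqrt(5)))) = ProductSet(Range(0, 7, 1), {-7/5, -9/7})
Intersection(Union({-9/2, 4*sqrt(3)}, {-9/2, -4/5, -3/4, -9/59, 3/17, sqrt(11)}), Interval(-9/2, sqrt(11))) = {-9/2, -4/5, -3/4, -9/59, 3/17, sqrt(11)}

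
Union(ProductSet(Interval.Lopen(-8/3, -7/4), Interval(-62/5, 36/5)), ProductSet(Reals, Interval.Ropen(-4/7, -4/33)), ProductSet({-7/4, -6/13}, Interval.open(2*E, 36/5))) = Union(ProductSet({-7/4, -6/13}, Interval.open(2*E, 36/5)), ProductSet(Interval.Lopen(-8/3, -7/4), Interval(-62/5, 36/5)), ProductSet(Reals, Interval.Ropen(-4/7, -4/33)))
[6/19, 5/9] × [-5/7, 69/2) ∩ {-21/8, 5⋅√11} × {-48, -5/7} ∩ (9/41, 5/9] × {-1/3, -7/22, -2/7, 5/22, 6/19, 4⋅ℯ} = ∅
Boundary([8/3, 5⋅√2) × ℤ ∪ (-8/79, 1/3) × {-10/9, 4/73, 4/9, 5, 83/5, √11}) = ([8/3, 5⋅√2] × ℤ) ∪ ([-8/79, 1/3] × {-10/9, 4/73, 4/9, 5, 83/5, √11})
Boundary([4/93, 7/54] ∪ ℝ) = ∅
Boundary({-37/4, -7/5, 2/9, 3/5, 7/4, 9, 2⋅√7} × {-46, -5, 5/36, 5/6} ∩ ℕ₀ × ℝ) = {9} × {-46, -5, 5/36, 5/6}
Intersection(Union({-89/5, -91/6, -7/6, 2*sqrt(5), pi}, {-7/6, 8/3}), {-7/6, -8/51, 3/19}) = {-7/6}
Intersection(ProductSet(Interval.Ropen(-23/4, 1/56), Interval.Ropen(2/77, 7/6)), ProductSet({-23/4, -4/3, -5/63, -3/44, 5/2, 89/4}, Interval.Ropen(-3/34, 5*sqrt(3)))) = ProductSet({-23/4, -4/3, -5/63, -3/44}, Interval.Ropen(2/77, 7/6))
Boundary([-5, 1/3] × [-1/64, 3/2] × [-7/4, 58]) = ([-5, 1/3] × [-1/64, 3/2] × {-7/4, 58}) ∪ ((({-5, 1/3} × [-1/64, 3/2]) ∪ ([-5, 1/3] × {-1/64, 3/2})) × [-7/4, 58])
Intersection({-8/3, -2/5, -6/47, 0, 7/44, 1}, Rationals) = {-8/3, -2/5, -6/47, 0, 7/44, 1}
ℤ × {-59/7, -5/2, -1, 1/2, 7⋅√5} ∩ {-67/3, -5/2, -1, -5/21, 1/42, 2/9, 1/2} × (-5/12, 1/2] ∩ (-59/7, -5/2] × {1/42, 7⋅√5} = ∅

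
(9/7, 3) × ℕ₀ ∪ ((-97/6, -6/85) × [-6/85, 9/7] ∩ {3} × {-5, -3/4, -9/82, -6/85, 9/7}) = (9/7, 3) × ℕ₀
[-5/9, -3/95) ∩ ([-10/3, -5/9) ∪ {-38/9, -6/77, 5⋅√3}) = {-6/77}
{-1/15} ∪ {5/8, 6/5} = {-1/15, 5/8, 6/5}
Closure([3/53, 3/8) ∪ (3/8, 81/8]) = [3/53, 81/8]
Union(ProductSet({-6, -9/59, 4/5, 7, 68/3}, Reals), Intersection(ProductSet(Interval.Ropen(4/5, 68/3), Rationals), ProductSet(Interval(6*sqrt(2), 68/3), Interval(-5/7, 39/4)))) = Union(ProductSet({-6, -9/59, 4/5, 7, 68/3}, Reals), ProductSet(Interval.Ropen(6*sqrt(2), 68/3), Intersection(Interval(-5/7, 39/4), Rationals)))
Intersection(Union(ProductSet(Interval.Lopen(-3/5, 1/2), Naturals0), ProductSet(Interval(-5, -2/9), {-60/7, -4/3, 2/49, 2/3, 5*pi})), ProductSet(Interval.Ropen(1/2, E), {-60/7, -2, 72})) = ProductSet({1/2}, {72})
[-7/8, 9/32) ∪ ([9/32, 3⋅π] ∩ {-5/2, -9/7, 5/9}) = [-7/8, 9/32) ∪ {5/9}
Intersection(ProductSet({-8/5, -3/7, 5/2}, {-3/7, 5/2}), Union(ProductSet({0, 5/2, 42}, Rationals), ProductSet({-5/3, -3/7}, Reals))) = ProductSet({-3/7, 5/2}, {-3/7, 5/2})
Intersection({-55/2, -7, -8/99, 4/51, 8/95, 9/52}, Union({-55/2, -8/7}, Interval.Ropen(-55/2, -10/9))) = {-55/2, -7}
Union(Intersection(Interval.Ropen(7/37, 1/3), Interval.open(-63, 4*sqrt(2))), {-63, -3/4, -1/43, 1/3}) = Union({-63, -3/4, -1/43}, Interval(7/37, 1/3))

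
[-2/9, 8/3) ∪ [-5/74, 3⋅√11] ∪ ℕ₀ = [-2/9, 3⋅√11] ∪ ℕ₀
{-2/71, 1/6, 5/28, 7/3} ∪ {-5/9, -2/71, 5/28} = {-5/9, -2/71, 1/6, 5/28, 7/3}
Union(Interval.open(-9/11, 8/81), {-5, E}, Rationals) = Union({E}, Interval(-9/11, 8/81), Rationals)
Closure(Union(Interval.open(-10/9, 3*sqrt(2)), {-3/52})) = Interval(-10/9, 3*sqrt(2))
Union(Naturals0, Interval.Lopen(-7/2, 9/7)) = Union(Interval.Lopen(-7/2, 9/7), Naturals0)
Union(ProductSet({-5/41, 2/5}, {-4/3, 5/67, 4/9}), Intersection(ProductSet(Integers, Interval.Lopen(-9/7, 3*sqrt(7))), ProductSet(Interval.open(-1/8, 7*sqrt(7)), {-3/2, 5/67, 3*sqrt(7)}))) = Union(ProductSet({-5/41, 2/5}, {-4/3, 5/67, 4/9}), ProductSet(Range(0, 19, 1), {5/67, 3*sqrt(7)}))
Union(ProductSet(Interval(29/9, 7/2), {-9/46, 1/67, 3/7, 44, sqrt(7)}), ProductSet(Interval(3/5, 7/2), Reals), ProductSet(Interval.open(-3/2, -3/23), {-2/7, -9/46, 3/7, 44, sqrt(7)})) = Union(ProductSet(Interval.open(-3/2, -3/23), {-2/7, -9/46, 3/7, 44, sqrt(7)}), ProductSet(Interval(3/5, 7/2), Reals))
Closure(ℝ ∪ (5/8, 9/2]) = (-∞, ∞)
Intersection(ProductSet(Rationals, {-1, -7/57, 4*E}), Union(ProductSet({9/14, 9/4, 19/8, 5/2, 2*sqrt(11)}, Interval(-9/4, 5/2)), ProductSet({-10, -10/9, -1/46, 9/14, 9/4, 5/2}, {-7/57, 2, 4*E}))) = Union(ProductSet({9/14, 9/4, 19/8, 5/2}, {-1, -7/57}), ProductSet({-10, -10/9, -1/46, 9/14, 9/4, 5/2}, {-7/57, 4*E}))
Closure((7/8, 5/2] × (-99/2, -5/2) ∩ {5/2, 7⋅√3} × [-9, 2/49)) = {5/2} × [-9, -5/2]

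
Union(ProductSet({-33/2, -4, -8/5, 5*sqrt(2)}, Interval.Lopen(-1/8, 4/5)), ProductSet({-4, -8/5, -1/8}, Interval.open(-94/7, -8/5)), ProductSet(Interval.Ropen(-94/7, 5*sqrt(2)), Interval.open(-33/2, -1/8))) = Union(ProductSet({-33/2, -4, -8/5, 5*sqrt(2)}, Interval.Lopen(-1/8, 4/5)), ProductSet(Interval.Ropen(-94/7, 5*sqrt(2)), Interval.open(-33/2, -1/8)))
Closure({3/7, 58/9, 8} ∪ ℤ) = ℤ ∪ {3/7, 58/9}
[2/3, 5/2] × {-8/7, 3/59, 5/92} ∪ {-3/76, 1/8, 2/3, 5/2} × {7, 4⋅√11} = ([2/3, 5/2] × {-8/7, 3/59, 5/92}) ∪ ({-3/76, 1/8, 2/3, 5/2} × {7, 4⋅√11})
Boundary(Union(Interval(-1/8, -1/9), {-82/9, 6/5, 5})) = {-82/9, -1/8, -1/9, 6/5, 5}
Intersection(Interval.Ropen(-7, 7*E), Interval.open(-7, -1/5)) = Interval.open(-7, -1/5)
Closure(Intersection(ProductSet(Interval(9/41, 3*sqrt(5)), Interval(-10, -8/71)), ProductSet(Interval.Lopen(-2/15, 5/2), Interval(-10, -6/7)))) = ProductSet(Interval(9/41, 5/2), Interval(-10, -6/7))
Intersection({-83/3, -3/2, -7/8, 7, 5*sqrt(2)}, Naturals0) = {7}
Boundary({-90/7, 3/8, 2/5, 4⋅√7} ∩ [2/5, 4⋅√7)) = {2/5}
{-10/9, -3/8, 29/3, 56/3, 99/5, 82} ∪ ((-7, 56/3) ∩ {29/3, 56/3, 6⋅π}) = {-10/9, -3/8, 29/3, 56/3, 99/5, 82}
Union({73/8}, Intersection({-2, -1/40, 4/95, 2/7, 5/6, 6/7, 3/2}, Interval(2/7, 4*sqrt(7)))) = {2/7, 5/6, 6/7, 3/2, 73/8}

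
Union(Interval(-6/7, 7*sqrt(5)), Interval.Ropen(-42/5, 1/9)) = Interval(-42/5, 7*sqrt(5))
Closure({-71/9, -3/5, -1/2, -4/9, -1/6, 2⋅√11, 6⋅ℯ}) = {-71/9, -3/5, -1/2, -4/9, -1/6, 2⋅√11, 6⋅ℯ}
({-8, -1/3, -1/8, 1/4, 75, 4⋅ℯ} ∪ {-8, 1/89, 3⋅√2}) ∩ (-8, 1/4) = {-1/3, -1/8, 1/89}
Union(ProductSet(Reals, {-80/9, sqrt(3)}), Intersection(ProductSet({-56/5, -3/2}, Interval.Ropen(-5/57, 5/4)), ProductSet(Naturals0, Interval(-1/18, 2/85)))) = ProductSet(Reals, {-80/9, sqrt(3)})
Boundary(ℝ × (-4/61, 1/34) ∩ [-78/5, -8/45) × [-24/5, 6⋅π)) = ({-78/5, -8/45} × [-4/61, 1/34]) ∪ ([-78/5, -8/45] × {-4/61, 1/34})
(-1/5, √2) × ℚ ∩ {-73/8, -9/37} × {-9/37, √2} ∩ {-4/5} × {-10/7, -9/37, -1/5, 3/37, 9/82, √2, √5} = ∅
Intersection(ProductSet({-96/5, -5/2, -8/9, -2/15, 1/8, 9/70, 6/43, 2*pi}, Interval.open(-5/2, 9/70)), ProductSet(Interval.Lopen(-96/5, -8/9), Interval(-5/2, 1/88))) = ProductSet({-5/2, -8/9}, Interval.Lopen(-5/2, 1/88))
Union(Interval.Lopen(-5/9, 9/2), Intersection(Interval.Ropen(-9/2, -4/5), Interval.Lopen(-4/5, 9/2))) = Interval.Lopen(-5/9, 9/2)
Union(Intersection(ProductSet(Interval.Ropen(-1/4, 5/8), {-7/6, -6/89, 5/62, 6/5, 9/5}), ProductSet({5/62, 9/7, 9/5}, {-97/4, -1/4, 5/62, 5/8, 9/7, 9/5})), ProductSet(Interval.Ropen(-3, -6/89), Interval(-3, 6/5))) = Union(ProductSet({5/62}, {5/62, 9/5}), ProductSet(Interval.Ropen(-3, -6/89), Interval(-3, 6/5)))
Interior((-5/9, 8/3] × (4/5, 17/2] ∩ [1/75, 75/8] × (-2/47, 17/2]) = (1/75, 8/3) × (4/5, 17/2)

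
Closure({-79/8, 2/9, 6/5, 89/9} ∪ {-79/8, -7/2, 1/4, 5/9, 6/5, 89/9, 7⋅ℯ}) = {-79/8, -7/2, 2/9, 1/4, 5/9, 6/5, 89/9, 7⋅ℯ}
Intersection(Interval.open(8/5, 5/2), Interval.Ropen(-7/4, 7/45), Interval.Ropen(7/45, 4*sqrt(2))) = EmptySet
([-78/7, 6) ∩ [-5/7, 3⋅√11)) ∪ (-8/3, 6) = (-8/3, 6)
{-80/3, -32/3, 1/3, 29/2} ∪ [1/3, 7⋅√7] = {-80/3, -32/3} ∪ [1/3, 7⋅√7]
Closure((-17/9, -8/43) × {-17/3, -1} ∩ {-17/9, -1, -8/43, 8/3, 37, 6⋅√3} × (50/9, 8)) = ∅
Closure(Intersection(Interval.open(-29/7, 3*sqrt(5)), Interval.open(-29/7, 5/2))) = Interval(-29/7, 5/2)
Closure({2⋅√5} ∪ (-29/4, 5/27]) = [-29/4, 5/27] ∪ {2⋅√5}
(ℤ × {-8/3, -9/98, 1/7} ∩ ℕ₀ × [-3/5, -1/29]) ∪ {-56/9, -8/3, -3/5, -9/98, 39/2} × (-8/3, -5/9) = (ℕ₀ × {-9/98}) ∪ ({-56/9, -8/3, -3/5, -9/98, 39/2} × (-8/3, -5/9))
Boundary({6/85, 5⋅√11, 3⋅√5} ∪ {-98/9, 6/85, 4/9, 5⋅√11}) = {-98/9, 6/85, 4/9, 5⋅√11, 3⋅√5}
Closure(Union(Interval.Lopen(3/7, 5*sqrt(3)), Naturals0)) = Union(Complement(Naturals0, Interval.open(3/7, 5*sqrt(3))), Interval(3/7, 5*sqrt(3)), Naturals0)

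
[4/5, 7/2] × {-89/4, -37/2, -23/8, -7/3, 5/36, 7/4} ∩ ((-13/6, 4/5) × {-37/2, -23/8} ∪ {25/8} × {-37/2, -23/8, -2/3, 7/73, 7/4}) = {25/8} × {-37/2, -23/8, 7/4}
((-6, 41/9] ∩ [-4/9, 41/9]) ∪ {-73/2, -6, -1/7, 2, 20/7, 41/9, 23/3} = {-73/2, -6, 23/3} ∪ [-4/9, 41/9]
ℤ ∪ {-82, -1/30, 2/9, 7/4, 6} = ℤ ∪ {-1/30, 2/9, 7/4}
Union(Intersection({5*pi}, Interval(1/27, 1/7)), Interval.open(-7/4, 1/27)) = Interval.open(-7/4, 1/27)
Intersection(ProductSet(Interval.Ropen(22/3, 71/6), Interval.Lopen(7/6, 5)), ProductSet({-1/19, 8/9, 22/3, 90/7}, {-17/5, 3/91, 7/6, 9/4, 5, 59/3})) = ProductSet({22/3}, {9/4, 5})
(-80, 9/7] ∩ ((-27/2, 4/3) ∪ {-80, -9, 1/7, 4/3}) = (-27/2, 9/7]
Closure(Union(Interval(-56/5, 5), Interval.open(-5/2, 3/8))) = Interval(-56/5, 5)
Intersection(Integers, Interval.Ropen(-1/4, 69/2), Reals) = Range(0, 35, 1)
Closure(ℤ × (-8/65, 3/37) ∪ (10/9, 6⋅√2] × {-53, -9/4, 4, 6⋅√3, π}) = (ℤ × [-8/65, 3/37]) ∪ ([10/9, 6⋅√2] × {-53, -9/4, 4, 6⋅√3, π})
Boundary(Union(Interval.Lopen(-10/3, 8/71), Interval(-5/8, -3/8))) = {-10/3, 8/71}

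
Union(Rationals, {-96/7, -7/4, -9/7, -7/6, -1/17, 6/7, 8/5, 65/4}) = Rationals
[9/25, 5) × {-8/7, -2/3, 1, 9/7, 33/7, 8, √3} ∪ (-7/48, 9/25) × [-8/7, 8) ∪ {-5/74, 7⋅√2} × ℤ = ({-5/74, 7⋅√2} × ℤ) ∪ ((-7/48, 9/25) × [-8/7, 8)) ∪ ([9/25, 5) × {-8/7, -2/3, 1, 9/7, 33/7, 8, √3})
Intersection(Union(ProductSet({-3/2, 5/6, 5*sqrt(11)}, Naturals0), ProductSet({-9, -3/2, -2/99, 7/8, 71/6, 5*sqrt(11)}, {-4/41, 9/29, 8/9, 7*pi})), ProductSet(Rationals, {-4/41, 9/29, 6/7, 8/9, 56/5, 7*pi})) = ProductSet({-9, -3/2, -2/99, 7/8, 71/6}, {-4/41, 9/29, 8/9, 7*pi})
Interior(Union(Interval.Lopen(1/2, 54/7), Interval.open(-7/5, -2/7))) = Union(Interval.open(-7/5, -2/7), Interval.open(1/2, 54/7))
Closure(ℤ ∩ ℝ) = ℤ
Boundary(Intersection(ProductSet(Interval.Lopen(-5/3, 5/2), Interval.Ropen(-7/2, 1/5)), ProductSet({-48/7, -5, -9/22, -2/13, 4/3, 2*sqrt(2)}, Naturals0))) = ProductSet({-9/22, -2/13, 4/3}, Range(0, 1, 1))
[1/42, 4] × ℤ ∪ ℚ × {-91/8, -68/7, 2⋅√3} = ([1/42, 4] × ℤ) ∪ (ℚ × {-91/8, -68/7, 2⋅√3})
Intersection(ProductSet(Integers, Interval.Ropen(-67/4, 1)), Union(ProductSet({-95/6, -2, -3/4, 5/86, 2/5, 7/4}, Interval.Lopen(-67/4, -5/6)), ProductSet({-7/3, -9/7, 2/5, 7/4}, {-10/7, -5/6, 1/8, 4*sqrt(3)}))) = ProductSet({-2}, Interval.Lopen(-67/4, -5/6))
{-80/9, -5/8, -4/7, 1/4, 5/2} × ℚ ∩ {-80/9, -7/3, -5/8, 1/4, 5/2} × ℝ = {-80/9, -5/8, 1/4, 5/2} × ℚ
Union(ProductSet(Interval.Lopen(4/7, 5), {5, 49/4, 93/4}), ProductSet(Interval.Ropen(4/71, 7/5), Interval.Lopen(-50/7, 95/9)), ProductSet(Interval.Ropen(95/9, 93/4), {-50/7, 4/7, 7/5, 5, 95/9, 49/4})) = Union(ProductSet(Interval.Ropen(4/71, 7/5), Interval.Lopen(-50/7, 95/9)), ProductSet(Interval.Lopen(4/7, 5), {5, 49/4, 93/4}), ProductSet(Interval.Ropen(95/9, 93/4), {-50/7, 4/7, 7/5, 5, 95/9, 49/4}))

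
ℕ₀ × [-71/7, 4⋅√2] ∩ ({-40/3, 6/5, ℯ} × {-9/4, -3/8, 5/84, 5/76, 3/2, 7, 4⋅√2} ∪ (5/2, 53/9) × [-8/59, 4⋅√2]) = {3, 4, 5} × [-8/59, 4⋅√2]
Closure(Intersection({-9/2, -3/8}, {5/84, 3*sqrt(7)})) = EmptySet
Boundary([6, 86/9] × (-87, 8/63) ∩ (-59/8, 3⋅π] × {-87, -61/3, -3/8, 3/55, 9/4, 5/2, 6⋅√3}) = [6, 3⋅π] × {-61/3, -3/8, 3/55}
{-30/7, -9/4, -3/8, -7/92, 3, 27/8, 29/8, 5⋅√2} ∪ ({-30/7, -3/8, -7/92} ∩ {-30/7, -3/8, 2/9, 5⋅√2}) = {-30/7, -9/4, -3/8, -7/92, 3, 27/8, 29/8, 5⋅√2}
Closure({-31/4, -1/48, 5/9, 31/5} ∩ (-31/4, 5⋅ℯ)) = {-1/48, 5/9, 31/5}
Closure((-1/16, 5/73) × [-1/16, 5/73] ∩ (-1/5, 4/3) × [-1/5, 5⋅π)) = [-1/16, 5/73] × [-1/16, 5/73]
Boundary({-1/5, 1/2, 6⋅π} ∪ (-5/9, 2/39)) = {-5/9, 2/39, 1/2, 6⋅π}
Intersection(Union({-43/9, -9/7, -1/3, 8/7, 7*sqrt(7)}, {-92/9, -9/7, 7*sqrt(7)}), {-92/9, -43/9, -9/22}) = {-92/9, -43/9}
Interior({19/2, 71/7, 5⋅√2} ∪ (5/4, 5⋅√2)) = (5/4, 5⋅√2)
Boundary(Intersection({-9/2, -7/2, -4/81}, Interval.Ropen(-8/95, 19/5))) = {-4/81}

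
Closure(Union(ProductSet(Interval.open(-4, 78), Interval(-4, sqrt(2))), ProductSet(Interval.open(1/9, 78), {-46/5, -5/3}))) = Union(ProductSet(Interval(-4, 78), Interval(-4, sqrt(2))), ProductSet(Interval(1/9, 78), {-46/5}), ProductSet(Interval.Lopen(1/9, 78), {-46/5, -5/3}))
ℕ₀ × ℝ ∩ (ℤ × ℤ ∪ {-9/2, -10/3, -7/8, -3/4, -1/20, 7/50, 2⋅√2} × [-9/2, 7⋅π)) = ℕ₀ × ℤ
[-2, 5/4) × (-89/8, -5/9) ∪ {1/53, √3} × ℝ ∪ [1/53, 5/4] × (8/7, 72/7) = ({1/53, √3} × ℝ) ∪ ([-2, 5/4) × (-89/8, -5/9)) ∪ ([1/53, 5/4] × (8/7, 72/7))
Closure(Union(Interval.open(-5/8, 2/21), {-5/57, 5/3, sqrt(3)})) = Union({5/3, sqrt(3)}, Interval(-5/8, 2/21))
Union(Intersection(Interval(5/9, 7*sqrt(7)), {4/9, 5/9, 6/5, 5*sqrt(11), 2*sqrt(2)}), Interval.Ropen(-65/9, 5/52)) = Union({5/9, 6/5, 5*sqrt(11), 2*sqrt(2)}, Interval.Ropen(-65/9, 5/52))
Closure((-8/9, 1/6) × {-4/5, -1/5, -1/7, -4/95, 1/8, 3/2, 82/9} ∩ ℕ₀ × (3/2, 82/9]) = {0} × {82/9}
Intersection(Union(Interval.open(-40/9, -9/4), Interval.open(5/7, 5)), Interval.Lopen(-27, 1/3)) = Interval.open(-40/9, -9/4)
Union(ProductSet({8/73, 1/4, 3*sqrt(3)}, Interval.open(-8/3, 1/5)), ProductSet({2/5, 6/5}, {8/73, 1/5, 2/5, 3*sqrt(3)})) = Union(ProductSet({2/5, 6/5}, {8/73, 1/5, 2/5, 3*sqrt(3)}), ProductSet({8/73, 1/4, 3*sqrt(3)}, Interval.open(-8/3, 1/5)))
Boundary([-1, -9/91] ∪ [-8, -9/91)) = {-8, -9/91}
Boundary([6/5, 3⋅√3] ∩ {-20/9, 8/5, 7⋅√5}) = {8/5}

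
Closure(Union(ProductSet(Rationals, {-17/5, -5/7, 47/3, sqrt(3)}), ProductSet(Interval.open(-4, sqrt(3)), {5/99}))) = Union(ProductSet(Interval(-4, sqrt(3)), {5/99}), ProductSet(Reals, {-17/5, -5/7, 47/3, sqrt(3)}))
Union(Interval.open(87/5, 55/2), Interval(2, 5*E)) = Union(Interval(2, 5*E), Interval.open(87/5, 55/2))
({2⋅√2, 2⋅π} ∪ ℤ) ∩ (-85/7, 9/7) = {-12, -11, …, 1}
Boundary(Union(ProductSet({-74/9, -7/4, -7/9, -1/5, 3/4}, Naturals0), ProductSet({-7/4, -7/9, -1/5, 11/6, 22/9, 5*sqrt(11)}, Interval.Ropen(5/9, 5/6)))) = Union(ProductSet({-74/9, -7/4, -7/9, -1/5, 3/4}, Naturals0), ProductSet({-7/4, -7/9, -1/5, 11/6, 22/9, 5*sqrt(11)}, Interval(5/9, 5/6)))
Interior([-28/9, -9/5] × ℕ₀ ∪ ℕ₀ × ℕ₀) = ∅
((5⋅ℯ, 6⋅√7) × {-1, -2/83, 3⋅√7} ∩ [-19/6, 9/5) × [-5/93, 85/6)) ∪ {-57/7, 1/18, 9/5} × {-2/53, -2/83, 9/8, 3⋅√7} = {-57/7, 1/18, 9/5} × {-2/53, -2/83, 9/8, 3⋅√7}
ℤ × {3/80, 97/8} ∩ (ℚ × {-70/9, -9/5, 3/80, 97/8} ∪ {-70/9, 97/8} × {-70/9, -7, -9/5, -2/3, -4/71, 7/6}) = ℤ × {3/80, 97/8}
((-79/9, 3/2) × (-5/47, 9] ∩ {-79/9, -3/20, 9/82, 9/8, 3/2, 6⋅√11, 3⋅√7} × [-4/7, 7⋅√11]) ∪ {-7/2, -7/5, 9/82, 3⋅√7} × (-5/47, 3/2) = ({-3/20, 9/82, 9/8} × (-5/47, 9]) ∪ ({-7/2, -7/5, 9/82, 3⋅√7} × (-5/47, 3/2))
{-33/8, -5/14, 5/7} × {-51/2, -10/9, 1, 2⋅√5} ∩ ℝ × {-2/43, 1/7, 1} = {-33/8, -5/14, 5/7} × {1}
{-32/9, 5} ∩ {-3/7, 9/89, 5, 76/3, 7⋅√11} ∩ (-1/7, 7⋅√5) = {5}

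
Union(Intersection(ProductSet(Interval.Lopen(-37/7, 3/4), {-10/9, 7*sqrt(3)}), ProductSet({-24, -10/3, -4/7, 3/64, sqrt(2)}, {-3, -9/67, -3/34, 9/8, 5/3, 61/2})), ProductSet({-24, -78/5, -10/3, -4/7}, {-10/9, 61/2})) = ProductSet({-24, -78/5, -10/3, -4/7}, {-10/9, 61/2})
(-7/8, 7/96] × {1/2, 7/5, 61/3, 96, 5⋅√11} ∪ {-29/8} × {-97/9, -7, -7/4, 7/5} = ({-29/8} × {-97/9, -7, -7/4, 7/5}) ∪ ((-7/8, 7/96] × {1/2, 7/5, 61/3, 96, 5⋅√11})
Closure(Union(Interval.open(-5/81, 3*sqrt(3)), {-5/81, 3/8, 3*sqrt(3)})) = Interval(-5/81, 3*sqrt(3))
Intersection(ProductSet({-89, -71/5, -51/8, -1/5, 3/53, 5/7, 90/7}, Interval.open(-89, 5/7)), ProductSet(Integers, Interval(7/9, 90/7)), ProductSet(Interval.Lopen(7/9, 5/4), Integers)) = EmptySet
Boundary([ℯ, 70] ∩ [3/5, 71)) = {70, ℯ}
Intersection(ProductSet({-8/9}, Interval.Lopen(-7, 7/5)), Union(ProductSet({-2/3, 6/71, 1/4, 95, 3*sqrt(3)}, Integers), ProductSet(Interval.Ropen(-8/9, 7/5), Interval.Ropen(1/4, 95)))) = ProductSet({-8/9}, Interval(1/4, 7/5))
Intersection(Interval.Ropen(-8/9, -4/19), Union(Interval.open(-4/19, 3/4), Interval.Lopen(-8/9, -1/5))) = Interval.open(-8/9, -4/19)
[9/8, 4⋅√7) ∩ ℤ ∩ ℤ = {2, 3, …, 10}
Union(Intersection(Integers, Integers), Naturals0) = Integers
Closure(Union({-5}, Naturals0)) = Union({-5}, Naturals0)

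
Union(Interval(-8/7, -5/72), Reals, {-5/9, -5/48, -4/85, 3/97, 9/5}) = Interval(-oo, oo)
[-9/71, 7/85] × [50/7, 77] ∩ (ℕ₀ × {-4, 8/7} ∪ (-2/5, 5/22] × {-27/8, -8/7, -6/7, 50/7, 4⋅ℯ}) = [-9/71, 7/85] × {50/7, 4⋅ℯ}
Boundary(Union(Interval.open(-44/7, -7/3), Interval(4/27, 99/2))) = {-44/7, -7/3, 4/27, 99/2}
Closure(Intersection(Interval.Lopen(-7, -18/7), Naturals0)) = EmptySet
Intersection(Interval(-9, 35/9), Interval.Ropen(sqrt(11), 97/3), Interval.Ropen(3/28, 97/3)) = Interval(sqrt(11), 35/9)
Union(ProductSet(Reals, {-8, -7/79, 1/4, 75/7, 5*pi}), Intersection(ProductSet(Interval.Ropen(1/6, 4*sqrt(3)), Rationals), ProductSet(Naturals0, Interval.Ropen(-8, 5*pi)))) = Union(ProductSet(Range(1, 7, 1), Intersection(Interval.Ropen(-8, 5*pi), Rationals)), ProductSet(Reals, {-8, -7/79, 1/4, 75/7, 5*pi}))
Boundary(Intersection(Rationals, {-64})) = {-64}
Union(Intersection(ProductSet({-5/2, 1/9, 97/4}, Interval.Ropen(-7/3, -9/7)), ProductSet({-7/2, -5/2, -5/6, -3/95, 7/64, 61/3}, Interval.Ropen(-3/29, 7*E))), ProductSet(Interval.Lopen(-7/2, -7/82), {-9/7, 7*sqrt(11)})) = ProductSet(Interval.Lopen(-7/2, -7/82), {-9/7, 7*sqrt(11)})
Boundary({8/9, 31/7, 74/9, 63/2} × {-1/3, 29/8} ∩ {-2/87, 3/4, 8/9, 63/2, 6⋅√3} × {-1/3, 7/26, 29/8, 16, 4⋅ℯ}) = {8/9, 63/2} × {-1/3, 29/8}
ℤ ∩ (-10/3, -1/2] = {-3, -2, -1}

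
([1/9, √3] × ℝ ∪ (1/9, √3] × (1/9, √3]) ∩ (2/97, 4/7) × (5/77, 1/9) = [1/9, 4/7) × (5/77, 1/9)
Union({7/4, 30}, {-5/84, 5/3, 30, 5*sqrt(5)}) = {-5/84, 5/3, 7/4, 30, 5*sqrt(5)}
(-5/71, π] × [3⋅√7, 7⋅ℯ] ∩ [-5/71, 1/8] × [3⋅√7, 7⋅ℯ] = (-5/71, 1/8] × [3⋅√7, 7⋅ℯ]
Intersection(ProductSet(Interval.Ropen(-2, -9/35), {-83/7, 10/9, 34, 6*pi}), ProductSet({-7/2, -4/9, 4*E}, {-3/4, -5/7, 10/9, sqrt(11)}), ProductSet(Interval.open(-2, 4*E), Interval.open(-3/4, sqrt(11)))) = ProductSet({-4/9}, {10/9})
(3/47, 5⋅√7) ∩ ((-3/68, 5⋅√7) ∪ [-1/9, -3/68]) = (3/47, 5⋅√7)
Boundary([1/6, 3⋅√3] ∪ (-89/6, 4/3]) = {-89/6, 3⋅√3}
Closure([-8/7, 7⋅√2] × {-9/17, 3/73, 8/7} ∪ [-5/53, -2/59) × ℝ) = ([-5/53, -2/59] × ℝ) ∪ ([-8/7, 7⋅√2] × {-9/17, 3/73, 8/7})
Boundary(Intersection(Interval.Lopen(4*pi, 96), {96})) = {96}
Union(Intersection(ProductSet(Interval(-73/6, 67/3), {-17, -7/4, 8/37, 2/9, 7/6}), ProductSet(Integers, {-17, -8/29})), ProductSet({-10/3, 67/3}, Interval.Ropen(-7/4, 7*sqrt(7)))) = Union(ProductSet({-10/3, 67/3}, Interval.Ropen(-7/4, 7*sqrt(7))), ProductSet(Range(-12, 23, 1), {-17}))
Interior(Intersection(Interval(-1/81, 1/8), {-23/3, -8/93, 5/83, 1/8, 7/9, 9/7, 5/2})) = EmptySet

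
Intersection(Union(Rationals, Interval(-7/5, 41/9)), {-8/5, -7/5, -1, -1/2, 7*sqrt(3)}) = {-8/5, -7/5, -1, -1/2}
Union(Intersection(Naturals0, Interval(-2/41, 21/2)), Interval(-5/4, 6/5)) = Union(Interval(-5/4, 6/5), Range(0, 11, 1))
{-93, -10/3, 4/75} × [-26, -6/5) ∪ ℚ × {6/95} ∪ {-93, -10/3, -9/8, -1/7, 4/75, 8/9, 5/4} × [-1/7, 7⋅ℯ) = (ℚ × {6/95}) ∪ ({-93, -10/3, 4/75} × [-26, -6/5)) ∪ ({-93, -10/3, -9/8, -1/7, 4/75, 8/9, 5/4} × [-1/7, 7⋅ℯ))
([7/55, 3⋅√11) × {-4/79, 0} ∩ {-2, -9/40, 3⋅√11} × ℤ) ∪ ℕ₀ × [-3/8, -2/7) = ℕ₀ × [-3/8, -2/7)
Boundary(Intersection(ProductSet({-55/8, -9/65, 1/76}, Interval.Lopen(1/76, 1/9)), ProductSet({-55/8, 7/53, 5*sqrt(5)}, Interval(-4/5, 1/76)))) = EmptySet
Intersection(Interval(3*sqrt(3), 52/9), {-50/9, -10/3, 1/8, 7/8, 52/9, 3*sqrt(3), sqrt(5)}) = {52/9, 3*sqrt(3)}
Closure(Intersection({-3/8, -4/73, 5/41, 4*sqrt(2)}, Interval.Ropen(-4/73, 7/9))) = {-4/73, 5/41}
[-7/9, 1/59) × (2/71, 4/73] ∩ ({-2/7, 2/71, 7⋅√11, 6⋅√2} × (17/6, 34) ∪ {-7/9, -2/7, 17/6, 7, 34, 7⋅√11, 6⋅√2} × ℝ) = {-7/9, -2/7} × (2/71, 4/73]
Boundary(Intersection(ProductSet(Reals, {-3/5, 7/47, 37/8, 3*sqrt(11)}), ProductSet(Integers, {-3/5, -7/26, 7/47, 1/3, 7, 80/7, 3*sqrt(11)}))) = ProductSet(Integers, {-3/5, 7/47, 3*sqrt(11)})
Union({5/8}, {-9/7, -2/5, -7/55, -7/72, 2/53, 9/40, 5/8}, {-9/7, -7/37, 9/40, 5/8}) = {-9/7, -2/5, -7/37, -7/55, -7/72, 2/53, 9/40, 5/8}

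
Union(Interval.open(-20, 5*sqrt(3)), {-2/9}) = Interval.open(-20, 5*sqrt(3))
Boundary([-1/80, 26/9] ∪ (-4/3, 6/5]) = {-4/3, 26/9}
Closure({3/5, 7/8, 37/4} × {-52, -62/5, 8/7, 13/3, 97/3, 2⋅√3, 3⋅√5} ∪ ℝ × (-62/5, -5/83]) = (ℝ × [-62/5, -5/83]) ∪ ({3/5, 7/8, 37/4} × {-52, -62/5, 8/7, 13/3, 97/3, 2⋅√3, 3⋅√5})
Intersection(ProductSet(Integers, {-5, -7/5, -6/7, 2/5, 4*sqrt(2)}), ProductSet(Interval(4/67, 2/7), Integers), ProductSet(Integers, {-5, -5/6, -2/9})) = EmptySet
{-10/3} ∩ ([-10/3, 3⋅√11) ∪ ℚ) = {-10/3}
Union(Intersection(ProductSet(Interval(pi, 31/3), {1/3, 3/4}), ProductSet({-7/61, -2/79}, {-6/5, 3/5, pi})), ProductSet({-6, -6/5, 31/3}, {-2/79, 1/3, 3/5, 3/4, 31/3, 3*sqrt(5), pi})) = ProductSet({-6, -6/5, 31/3}, {-2/79, 1/3, 3/5, 3/4, 31/3, 3*sqrt(5), pi})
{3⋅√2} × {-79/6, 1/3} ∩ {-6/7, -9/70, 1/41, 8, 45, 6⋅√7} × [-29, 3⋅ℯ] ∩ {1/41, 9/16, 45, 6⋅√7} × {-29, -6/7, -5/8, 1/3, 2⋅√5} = ∅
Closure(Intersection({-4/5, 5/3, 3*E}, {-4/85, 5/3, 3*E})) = {5/3, 3*E}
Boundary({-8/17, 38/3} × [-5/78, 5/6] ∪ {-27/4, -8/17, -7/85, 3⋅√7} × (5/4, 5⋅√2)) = ({-8/17, 38/3} × [-5/78, 5/6]) ∪ ({-27/4, -8/17, -7/85, 3⋅√7} × [5/4, 5⋅√2])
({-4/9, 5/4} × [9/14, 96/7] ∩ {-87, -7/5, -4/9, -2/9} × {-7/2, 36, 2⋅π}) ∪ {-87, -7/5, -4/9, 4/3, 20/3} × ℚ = ({-4/9} × {2⋅π}) ∪ ({-87, -7/5, -4/9, 4/3, 20/3} × ℚ)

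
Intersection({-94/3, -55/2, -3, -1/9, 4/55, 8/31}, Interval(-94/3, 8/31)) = {-94/3, -55/2, -3, -1/9, 4/55, 8/31}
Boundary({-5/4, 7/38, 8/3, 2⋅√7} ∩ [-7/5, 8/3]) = {-5/4, 7/38, 8/3}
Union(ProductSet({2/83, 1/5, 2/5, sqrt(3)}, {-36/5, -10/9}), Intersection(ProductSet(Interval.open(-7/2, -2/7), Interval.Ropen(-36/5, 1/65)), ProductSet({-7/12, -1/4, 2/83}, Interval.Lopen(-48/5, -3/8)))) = Union(ProductSet({-7/12}, Interval(-36/5, -3/8)), ProductSet({2/83, 1/5, 2/5, sqrt(3)}, {-36/5, -10/9}))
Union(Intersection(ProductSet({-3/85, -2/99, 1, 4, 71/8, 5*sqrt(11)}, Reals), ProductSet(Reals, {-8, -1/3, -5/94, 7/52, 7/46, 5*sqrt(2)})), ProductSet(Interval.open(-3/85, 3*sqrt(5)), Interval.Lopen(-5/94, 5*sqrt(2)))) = Union(ProductSet({-3/85, -2/99, 1, 4, 71/8, 5*sqrt(11)}, {-8, -1/3, -5/94, 7/52, 7/46, 5*sqrt(2)}), ProductSet(Interval.open(-3/85, 3*sqrt(5)), Interval.Lopen(-5/94, 5*sqrt(2))))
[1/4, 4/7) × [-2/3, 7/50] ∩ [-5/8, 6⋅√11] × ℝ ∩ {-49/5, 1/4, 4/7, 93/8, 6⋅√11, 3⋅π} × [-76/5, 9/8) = {1/4} × [-2/3, 7/50]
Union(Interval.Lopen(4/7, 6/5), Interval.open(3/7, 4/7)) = Union(Interval.open(3/7, 4/7), Interval.Lopen(4/7, 6/5))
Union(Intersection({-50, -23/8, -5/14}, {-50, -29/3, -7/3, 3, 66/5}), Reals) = Reals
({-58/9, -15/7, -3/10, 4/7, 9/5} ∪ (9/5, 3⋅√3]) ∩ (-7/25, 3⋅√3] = {4/7} ∪ [9/5, 3⋅√3]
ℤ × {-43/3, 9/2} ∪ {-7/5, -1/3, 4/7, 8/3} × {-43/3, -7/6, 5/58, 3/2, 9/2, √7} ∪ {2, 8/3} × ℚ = ({2, 8/3} × ℚ) ∪ (ℤ × {-43/3, 9/2}) ∪ ({-7/5, -1/3, 4/7, 8/3} × {-43/3, -7/6, 5/58, 3/2, 9/2, √7})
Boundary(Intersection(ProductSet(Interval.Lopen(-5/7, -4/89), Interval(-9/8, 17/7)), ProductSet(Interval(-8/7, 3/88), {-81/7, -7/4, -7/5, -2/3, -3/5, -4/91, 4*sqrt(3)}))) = ProductSet(Interval(-5/7, -4/89), {-2/3, -3/5, -4/91})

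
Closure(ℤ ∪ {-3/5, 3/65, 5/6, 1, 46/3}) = ℤ ∪ {-3/5, 3/65, 5/6, 46/3}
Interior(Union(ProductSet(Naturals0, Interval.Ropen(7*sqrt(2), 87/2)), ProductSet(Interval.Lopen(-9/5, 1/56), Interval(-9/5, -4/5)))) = ProductSet(Interval.open(-9/5, 1/56), Interval.open(-9/5, -4/5))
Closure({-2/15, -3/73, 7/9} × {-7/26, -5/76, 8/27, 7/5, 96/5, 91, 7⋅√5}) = {-2/15, -3/73, 7/9} × {-7/26, -5/76, 8/27, 7/5, 96/5, 91, 7⋅√5}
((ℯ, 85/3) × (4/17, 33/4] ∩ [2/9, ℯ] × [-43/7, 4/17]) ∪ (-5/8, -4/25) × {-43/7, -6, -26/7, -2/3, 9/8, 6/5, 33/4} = (-5/8, -4/25) × {-43/7, -6, -26/7, -2/3, 9/8, 6/5, 33/4}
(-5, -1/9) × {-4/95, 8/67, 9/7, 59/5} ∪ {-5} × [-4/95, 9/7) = ({-5} × [-4/95, 9/7)) ∪ ((-5, -1/9) × {-4/95, 8/67, 9/7, 59/5})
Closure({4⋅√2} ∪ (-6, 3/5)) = [-6, 3/5] ∪ {4⋅√2}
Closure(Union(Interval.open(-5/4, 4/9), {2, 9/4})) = Union({2, 9/4}, Interval(-5/4, 4/9))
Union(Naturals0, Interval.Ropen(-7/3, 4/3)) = Union(Interval.Ropen(-7/3, 4/3), Naturals0)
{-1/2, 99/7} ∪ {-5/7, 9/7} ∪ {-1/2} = {-5/7, -1/2, 9/7, 99/7}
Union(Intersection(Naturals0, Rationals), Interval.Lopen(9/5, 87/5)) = Union(Interval.Lopen(9/5, 87/5), Naturals0)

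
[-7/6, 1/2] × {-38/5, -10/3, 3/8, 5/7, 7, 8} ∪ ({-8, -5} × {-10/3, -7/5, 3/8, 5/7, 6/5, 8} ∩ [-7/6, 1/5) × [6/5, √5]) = [-7/6, 1/2] × {-38/5, -10/3, 3/8, 5/7, 7, 8}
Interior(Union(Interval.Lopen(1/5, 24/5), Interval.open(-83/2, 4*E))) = Interval.open(-83/2, 4*E)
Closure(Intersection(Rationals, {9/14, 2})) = {9/14, 2}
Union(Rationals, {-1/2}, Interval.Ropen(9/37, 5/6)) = Union(Interval(9/37, 5/6), Rationals)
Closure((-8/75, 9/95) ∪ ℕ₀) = [-8/75, 9/95] ∪ ℕ₀ ∪ (ℕ₀ \ (-8/75, 9/95))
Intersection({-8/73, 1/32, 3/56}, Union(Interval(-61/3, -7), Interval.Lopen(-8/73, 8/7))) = {1/32, 3/56}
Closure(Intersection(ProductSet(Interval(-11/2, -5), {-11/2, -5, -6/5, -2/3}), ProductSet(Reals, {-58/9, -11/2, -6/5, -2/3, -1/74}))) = ProductSet(Interval(-11/2, -5), {-11/2, -6/5, -2/3})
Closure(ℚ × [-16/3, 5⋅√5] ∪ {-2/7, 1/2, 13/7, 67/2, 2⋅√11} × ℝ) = (ℝ × [-16/3, 5⋅√5]) ∪ ({-2/7, 1/2, 13/7, 67/2, 2⋅√11} × ℝ)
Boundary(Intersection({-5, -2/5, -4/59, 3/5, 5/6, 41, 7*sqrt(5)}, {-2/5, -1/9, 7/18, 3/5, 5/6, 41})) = {-2/5, 3/5, 5/6, 41}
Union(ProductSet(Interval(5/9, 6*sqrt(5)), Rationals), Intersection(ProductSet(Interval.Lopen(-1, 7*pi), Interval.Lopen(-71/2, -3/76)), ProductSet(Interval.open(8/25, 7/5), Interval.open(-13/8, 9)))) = Union(ProductSet(Interval.open(8/25, 7/5), Interval.Lopen(-13/8, -3/76)), ProductSet(Interval(5/9, 6*sqrt(5)), Rationals))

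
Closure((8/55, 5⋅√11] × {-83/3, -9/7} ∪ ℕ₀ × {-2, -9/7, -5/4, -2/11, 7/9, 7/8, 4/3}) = (ℕ₀ × {-2, -9/7, -5/4, -2/11, 7/9, 7/8, 4/3}) ∪ ([8/55, 5⋅√11] × {-83/3, -9/7})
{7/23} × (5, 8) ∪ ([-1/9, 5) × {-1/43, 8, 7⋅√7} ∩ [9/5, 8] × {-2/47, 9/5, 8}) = ({7/23} × (5, 8)) ∪ ([9/5, 5) × {8})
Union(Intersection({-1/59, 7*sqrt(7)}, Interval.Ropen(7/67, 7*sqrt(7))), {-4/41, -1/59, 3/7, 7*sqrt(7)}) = {-4/41, -1/59, 3/7, 7*sqrt(7)}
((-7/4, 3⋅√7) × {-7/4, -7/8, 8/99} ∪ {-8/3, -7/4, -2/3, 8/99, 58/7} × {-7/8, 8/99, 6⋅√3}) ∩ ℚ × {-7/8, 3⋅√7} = ({-8/3, -7/4, 58/7} ∪ (ℚ ∩ (-7/4, 3⋅√7))) × {-7/8}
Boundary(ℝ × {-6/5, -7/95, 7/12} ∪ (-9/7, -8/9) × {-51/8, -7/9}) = (ℝ × {-6/5, -7/95, 7/12}) ∪ ([-9/7, -8/9] × {-51/8, -7/9})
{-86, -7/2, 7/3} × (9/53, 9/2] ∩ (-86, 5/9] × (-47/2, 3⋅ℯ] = {-7/2} × (9/53, 9/2]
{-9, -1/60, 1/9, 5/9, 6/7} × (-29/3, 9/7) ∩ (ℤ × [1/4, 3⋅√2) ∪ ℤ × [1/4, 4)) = {-9} × [1/4, 9/7)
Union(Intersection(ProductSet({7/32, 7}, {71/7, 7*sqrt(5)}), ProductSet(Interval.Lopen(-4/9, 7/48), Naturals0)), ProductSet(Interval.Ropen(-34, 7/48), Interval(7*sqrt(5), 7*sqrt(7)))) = ProductSet(Interval.Ropen(-34, 7/48), Interval(7*sqrt(5), 7*sqrt(7)))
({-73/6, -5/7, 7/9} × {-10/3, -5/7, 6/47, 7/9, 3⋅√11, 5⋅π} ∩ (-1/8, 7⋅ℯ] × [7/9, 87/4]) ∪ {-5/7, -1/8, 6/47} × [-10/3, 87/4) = ({-5/7, -1/8, 6/47} × [-10/3, 87/4)) ∪ ({7/9} × {7/9, 3⋅√11, 5⋅π})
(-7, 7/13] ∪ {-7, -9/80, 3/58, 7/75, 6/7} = [-7, 7/13] ∪ {6/7}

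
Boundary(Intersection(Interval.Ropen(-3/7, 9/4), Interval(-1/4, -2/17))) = {-1/4, -2/17}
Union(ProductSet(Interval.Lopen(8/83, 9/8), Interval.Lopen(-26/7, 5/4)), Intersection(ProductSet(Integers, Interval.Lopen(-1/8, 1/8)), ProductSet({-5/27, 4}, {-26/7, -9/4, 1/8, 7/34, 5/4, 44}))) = Union(ProductSet({4}, {1/8}), ProductSet(Interval.Lopen(8/83, 9/8), Interval.Lopen(-26/7, 5/4)))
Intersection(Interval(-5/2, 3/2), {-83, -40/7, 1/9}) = {1/9}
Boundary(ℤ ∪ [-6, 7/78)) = {7/78} ∪ (ℤ \ (-6, 7/78))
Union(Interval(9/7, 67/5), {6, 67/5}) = Interval(9/7, 67/5)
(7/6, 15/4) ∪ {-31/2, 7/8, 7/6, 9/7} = {-31/2, 7/8} ∪ [7/6, 15/4)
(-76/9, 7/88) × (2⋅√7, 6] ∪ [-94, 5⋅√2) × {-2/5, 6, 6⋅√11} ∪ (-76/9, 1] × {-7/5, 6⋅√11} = ((-76/9, 1] × {-7/5, 6⋅√11}) ∪ ((-76/9, 7/88) × (2⋅√7, 6]) ∪ ([-94, 5⋅√2) × {-2/5, 6, 6⋅√11})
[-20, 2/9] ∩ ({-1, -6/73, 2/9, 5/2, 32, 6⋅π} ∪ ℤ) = {-20, -19, …, 0} ∪ {-6/73, 2/9}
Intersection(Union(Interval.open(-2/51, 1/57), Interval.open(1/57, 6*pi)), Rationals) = Union(Intersection(Interval.open(-2/51, 1/57), Rationals), Intersection(Interval.open(1/57, 6*pi), Rationals))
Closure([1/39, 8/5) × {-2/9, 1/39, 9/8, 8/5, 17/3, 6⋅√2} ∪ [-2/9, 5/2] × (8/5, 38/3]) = ([-2/9, 5/2] × [8/5, 38/3]) ∪ ([1/39, 8/5] × {-2/9, 1/39, 9/8, 8/5}) ∪ ([1/39, 8/5) × {-2/9, 1/39, 9/8, 8/5, 17/3, 6⋅√2})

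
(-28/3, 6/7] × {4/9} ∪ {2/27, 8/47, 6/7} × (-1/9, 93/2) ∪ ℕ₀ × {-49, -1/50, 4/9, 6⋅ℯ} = ((-28/3, 6/7] × {4/9}) ∪ (ℕ₀ × {-49, -1/50, 4/9, 6⋅ℯ}) ∪ ({2/27, 8/47, 6/7} × (-1/9, 93/2))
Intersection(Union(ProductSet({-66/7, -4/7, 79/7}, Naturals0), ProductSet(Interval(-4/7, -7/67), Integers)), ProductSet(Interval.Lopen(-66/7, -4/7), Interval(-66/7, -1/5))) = ProductSet({-4/7}, Range(-9, 0, 1))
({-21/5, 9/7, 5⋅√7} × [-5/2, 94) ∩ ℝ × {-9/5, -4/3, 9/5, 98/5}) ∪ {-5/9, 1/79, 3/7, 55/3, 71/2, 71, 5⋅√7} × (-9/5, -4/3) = ({-21/5, 9/7, 5⋅√7} × {-9/5, -4/3, 9/5, 98/5}) ∪ ({-5/9, 1/79, 3/7, 55/3, 71/2, 71, 5⋅√7} × (-9/5, -4/3))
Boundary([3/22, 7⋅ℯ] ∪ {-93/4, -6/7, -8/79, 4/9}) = {-93/4, -6/7, -8/79, 3/22, 7⋅ℯ}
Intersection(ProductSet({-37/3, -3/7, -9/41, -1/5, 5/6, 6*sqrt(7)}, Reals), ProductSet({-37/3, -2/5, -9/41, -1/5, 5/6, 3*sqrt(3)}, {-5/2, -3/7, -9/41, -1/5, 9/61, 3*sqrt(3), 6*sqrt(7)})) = ProductSet({-37/3, -9/41, -1/5, 5/6}, {-5/2, -3/7, -9/41, -1/5, 9/61, 3*sqrt(3), 6*sqrt(7)})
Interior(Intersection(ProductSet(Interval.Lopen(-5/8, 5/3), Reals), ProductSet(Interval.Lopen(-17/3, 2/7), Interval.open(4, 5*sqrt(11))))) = ProductSet(Interval.open(-5/8, 2/7), Interval.open(4, 5*sqrt(11)))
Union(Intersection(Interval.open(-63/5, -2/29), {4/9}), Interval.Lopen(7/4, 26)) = Interval.Lopen(7/4, 26)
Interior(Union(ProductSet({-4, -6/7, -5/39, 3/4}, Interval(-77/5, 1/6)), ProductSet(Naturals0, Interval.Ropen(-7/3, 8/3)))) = EmptySet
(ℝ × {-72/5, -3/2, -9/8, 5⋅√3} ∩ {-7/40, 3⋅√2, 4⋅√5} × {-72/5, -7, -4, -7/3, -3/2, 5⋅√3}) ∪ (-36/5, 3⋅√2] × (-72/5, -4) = ((-36/5, 3⋅√2] × (-72/5, -4)) ∪ ({-7/40, 3⋅√2, 4⋅√5} × {-72/5, -3/2, 5⋅√3})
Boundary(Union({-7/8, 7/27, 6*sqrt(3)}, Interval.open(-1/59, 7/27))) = {-7/8, -1/59, 7/27, 6*sqrt(3)}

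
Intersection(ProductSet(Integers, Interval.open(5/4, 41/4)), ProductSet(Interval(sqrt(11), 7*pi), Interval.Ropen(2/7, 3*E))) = ProductSet(Range(4, 22, 1), Interval.open(5/4, 3*E))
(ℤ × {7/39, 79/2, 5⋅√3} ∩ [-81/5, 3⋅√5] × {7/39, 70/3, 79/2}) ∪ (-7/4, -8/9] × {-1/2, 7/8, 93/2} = ({-16, -15, …, 6} × {7/39, 79/2}) ∪ ((-7/4, -8/9] × {-1/2, 7/8, 93/2})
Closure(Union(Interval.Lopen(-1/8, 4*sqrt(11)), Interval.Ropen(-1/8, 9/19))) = Interval(-1/8, 4*sqrt(11))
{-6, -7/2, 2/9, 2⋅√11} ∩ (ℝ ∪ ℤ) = {-6, -7/2, 2/9, 2⋅√11}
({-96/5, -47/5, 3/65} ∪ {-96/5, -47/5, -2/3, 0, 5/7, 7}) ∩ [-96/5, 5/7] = {-96/5, -47/5, -2/3, 0, 3/65, 5/7}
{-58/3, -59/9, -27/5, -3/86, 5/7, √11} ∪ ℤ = ℤ ∪ {-58/3, -59/9, -27/5, -3/86, 5/7, √11}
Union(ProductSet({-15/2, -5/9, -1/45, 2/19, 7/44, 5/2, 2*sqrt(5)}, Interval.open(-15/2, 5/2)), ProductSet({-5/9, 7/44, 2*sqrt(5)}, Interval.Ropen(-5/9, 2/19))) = ProductSet({-15/2, -5/9, -1/45, 2/19, 7/44, 5/2, 2*sqrt(5)}, Interval.open(-15/2, 5/2))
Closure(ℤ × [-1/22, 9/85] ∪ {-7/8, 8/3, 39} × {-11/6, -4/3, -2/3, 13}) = (ℤ × [-1/22, 9/85]) ∪ ({-7/8, 8/3, 39} × {-11/6, -4/3, -2/3, 13})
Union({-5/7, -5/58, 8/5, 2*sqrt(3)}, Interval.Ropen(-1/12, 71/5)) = Union({-5/7, -5/58}, Interval.Ropen(-1/12, 71/5))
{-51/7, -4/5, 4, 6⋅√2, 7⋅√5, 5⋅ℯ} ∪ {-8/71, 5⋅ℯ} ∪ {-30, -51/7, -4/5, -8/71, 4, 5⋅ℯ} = {-30, -51/7, -4/5, -8/71, 4, 6⋅√2, 7⋅√5, 5⋅ℯ}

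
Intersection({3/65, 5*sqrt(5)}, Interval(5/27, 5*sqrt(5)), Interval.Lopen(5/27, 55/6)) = EmptySet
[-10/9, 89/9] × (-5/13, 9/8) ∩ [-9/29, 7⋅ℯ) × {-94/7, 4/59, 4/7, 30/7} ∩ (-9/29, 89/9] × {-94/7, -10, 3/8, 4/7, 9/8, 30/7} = (-9/29, 89/9] × {4/7}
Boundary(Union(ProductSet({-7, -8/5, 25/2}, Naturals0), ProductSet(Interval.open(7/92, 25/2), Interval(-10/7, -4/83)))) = Union(ProductSet({7/92, 25/2}, Interval(-10/7, -4/83)), ProductSet({-7, -8/5, 25/2}, Naturals0), ProductSet(Interval(7/92, 25/2), {-10/7, -4/83}))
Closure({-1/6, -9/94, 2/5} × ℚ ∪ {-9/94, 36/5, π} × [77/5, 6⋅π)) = ({-1/6, -9/94, 2/5} × ℝ) ∪ ({-9/94, 36/5, π} × [77/5, 6⋅π])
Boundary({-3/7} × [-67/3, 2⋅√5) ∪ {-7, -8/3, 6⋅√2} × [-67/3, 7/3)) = ({-3/7} × [-67/3, 2⋅√5]) ∪ ({-7, -8/3, 6⋅√2} × [-67/3, 7/3])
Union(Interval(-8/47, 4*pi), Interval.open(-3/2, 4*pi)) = Interval.Lopen(-3/2, 4*pi)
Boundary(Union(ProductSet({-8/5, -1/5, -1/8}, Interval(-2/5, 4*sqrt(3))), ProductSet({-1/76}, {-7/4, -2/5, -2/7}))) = Union(ProductSet({-1/76}, {-7/4, -2/5, -2/7}), ProductSet({-8/5, -1/5, -1/8}, Interval(-2/5, 4*sqrt(3))))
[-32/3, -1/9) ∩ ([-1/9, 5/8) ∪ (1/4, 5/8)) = ∅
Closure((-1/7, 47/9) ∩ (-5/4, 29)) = [-1/7, 47/9]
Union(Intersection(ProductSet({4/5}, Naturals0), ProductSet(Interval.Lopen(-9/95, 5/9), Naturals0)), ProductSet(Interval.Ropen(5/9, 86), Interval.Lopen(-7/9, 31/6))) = ProductSet(Interval.Ropen(5/9, 86), Interval.Lopen(-7/9, 31/6))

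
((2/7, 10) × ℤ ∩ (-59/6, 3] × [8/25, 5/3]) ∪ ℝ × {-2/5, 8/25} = (ℝ × {-2/5, 8/25}) ∪ ((2/7, 3] × {1})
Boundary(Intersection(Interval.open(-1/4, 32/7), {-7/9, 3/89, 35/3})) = {3/89}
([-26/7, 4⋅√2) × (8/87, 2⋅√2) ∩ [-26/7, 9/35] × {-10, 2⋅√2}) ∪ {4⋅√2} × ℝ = {4⋅√2} × ℝ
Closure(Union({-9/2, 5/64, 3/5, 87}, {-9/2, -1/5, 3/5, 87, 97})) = {-9/2, -1/5, 5/64, 3/5, 87, 97}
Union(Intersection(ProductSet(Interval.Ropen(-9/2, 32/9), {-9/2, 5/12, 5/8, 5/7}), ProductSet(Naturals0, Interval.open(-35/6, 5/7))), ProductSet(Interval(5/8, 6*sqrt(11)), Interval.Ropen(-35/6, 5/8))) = Union(ProductSet(Interval(5/8, 6*sqrt(11)), Interval.Ropen(-35/6, 5/8)), ProductSet(Range(0, 4, 1), {-9/2, 5/12, 5/8}))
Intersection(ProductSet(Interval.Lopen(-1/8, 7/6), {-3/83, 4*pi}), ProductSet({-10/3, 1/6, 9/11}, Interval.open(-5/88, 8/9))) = ProductSet({1/6, 9/11}, {-3/83})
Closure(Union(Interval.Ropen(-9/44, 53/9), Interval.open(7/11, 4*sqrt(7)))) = Interval(-9/44, 4*sqrt(7))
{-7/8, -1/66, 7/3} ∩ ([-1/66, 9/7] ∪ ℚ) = {-7/8, -1/66, 7/3}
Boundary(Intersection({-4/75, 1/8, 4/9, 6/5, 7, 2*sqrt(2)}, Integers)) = {7}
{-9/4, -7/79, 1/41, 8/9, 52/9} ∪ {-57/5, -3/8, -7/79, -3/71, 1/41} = {-57/5, -9/4, -3/8, -7/79, -3/71, 1/41, 8/9, 52/9}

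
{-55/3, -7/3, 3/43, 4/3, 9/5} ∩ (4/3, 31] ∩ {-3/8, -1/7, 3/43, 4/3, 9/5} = {9/5}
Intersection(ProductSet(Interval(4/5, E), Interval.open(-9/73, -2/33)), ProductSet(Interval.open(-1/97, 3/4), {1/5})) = EmptySet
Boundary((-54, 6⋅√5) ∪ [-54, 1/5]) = {-54, 6⋅√5}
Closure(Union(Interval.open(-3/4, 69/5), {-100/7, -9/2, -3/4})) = Union({-100/7, -9/2}, Interval(-3/4, 69/5))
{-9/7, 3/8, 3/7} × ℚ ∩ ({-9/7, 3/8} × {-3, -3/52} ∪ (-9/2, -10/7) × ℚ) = {-9/7, 3/8} × {-3, -3/52}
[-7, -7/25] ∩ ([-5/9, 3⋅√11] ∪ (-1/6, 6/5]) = [-5/9, -7/25]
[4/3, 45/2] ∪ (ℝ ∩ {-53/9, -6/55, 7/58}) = {-53/9, -6/55, 7/58} ∪ [4/3, 45/2]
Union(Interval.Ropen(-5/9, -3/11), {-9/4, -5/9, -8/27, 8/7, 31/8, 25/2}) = Union({-9/4, 8/7, 31/8, 25/2}, Interval.Ropen(-5/9, -3/11))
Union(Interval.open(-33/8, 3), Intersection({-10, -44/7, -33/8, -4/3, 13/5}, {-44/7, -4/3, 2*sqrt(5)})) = Union({-44/7}, Interval.open(-33/8, 3))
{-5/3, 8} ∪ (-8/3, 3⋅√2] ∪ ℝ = (-∞, ∞)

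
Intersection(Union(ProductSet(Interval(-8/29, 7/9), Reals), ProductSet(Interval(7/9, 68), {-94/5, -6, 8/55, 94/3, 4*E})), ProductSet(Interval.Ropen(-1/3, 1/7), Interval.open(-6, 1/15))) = ProductSet(Interval.Ropen(-8/29, 1/7), Interval.open(-6, 1/15))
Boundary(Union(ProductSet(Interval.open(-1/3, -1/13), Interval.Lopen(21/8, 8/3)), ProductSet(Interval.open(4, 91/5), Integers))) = Union(ProductSet({-1/3, -1/13}, Interval(21/8, 8/3)), ProductSet(Interval(-1/3, -1/13), {21/8, 8/3}), ProductSet(Interval(4, 91/5), Integers))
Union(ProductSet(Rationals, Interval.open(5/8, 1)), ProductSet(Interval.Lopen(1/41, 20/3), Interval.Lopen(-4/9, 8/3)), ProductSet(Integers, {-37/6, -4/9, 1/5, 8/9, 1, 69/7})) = Union(ProductSet(Integers, {-37/6, -4/9, 1/5, 8/9, 1, 69/7}), ProductSet(Interval.Lopen(1/41, 20/3), Interval.Lopen(-4/9, 8/3)), ProductSet(Rationals, Interval.open(5/8, 1)))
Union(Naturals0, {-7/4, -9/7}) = Union({-7/4, -9/7}, Naturals0)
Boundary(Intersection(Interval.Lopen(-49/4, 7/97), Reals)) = {-49/4, 7/97}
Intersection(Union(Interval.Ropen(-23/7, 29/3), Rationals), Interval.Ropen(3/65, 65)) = Union(Intersection(Interval.Ropen(3/65, 65), Rationals), Interval(3/65, 29/3))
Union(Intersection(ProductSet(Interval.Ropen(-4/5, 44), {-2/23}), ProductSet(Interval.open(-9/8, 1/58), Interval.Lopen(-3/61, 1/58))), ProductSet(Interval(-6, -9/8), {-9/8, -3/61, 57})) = ProductSet(Interval(-6, -9/8), {-9/8, -3/61, 57})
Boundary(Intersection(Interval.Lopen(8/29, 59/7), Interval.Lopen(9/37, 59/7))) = {8/29, 59/7}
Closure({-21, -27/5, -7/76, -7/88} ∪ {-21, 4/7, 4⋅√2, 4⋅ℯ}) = {-21, -27/5, -7/76, -7/88, 4/7, 4⋅√2, 4⋅ℯ}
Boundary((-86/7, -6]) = {-86/7, -6}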